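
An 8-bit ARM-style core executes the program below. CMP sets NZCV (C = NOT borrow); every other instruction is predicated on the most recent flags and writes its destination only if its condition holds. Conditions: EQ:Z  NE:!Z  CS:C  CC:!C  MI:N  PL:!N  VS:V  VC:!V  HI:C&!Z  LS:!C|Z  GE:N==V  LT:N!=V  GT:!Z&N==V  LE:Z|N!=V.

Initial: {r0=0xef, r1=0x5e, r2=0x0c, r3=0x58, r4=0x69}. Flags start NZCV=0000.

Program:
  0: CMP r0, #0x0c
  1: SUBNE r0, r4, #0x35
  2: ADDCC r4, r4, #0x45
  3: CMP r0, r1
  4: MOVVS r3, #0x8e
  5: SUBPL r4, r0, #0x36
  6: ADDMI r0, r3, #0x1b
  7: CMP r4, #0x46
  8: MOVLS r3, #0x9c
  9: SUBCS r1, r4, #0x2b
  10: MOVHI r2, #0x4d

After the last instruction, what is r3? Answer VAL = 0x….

0: ✓ CMP  NZCV=1010
1: ✓ SUBNE  r0←0x34
2: · ADDCC
3: ✓ CMP  NZCV=1000
4: · MOVVS
5: · SUBPL
6: ✓ ADDMI  r0←0x73
7: ✓ CMP  NZCV=0010
8: · MOVLS
9: ✓ SUBCS  r1←0x3e
10: ✓ MOVHI  r2←0x4d

VAL = 0x58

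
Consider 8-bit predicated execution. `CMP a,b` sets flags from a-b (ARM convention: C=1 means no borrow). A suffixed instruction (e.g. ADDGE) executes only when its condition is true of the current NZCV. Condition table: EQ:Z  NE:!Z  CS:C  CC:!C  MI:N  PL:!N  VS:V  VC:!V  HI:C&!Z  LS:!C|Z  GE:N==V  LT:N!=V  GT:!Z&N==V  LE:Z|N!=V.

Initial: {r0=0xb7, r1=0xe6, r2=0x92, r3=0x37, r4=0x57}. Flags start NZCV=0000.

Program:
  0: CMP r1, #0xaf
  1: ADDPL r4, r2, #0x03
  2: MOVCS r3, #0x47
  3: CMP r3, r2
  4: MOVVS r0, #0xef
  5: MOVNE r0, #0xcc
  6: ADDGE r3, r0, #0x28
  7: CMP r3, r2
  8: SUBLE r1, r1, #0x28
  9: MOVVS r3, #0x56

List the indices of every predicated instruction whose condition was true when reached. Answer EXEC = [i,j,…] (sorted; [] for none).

0: ✓ CMP  NZCV=0010
1: ✓ ADDPL  r4←0x95
2: ✓ MOVCS  r3←0x47
3: ✓ CMP  NZCV=1001
4: ✓ MOVVS  r0←0xef
5: ✓ MOVNE  r0←0xcc
6: ✓ ADDGE  r3←0xf4
7: ✓ CMP  NZCV=0010
8: · SUBLE
9: · MOVVS

EXEC = [1,2,4,5,6]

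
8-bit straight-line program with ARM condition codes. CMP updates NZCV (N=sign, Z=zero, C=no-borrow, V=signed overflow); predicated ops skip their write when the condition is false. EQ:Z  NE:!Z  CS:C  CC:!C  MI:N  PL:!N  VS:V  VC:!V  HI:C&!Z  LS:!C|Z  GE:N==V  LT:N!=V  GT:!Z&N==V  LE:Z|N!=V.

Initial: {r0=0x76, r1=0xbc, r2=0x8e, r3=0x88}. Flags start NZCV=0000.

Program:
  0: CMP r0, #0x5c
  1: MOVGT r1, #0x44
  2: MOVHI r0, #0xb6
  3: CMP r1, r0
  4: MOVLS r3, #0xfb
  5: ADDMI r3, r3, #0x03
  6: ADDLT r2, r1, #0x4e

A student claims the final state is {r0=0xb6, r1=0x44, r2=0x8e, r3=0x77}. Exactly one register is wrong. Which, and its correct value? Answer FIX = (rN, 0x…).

FIX = (r3, 0xfe)

0: ✓ CMP  NZCV=0010
1: ✓ MOVGT  r1←0x44
2: ✓ MOVHI  r0←0xb6
3: ✓ CMP  NZCV=1001
4: ✓ MOVLS  r3←0xfb
5: ✓ ADDMI  r3←0xfe
6: · ADDLT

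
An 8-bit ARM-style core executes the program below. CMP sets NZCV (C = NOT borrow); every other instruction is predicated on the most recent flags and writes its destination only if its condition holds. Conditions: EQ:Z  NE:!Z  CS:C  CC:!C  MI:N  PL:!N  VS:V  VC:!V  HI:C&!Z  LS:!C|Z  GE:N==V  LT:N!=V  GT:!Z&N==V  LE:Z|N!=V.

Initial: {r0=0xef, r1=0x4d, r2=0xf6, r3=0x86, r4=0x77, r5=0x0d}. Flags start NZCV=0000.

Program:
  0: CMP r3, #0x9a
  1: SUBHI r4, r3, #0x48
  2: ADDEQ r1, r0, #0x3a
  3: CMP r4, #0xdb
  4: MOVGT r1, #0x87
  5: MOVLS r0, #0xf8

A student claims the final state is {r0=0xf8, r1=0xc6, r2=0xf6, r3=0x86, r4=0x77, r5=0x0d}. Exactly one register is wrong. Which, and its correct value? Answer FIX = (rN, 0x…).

FIX = (r1, 0x87)

[0] flags=1000 → (cmp)
[1] flags=1000 HI?F → skip
[2] flags=1000 EQ?F → skip
[3] flags=1001 → (cmp)
[4] flags=1001 GT?T → r1=0x87
[5] flags=1001 LS?T → r0=0xf8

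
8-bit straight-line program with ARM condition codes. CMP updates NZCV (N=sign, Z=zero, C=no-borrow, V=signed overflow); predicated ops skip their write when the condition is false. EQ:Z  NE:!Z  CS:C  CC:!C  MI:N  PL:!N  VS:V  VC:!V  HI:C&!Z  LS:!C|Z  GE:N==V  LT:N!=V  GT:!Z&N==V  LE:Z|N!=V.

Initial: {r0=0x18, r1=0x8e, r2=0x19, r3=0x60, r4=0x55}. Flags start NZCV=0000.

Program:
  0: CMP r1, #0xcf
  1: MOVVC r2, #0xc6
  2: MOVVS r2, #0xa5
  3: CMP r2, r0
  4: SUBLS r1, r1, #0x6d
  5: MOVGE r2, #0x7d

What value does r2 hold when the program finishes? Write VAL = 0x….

0: ✓ CMP  NZCV=1000
1: ✓ MOVVC  r2←0xc6
2: · MOVVS
3: ✓ CMP  NZCV=1010
4: · SUBLS
5: · MOVGE

VAL = 0xc6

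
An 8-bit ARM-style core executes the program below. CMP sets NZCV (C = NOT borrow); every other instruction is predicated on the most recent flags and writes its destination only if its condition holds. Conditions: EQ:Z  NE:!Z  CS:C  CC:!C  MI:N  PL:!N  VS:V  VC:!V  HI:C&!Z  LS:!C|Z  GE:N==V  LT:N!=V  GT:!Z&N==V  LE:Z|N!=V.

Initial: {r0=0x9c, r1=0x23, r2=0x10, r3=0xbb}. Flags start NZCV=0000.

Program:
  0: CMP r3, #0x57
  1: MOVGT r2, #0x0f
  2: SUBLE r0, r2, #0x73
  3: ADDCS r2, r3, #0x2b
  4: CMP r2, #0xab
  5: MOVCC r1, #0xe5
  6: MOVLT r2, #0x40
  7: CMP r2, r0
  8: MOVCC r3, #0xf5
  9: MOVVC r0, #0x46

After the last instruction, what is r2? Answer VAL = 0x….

VAL = 0xe6

0: ✓ CMP  NZCV=0011
1: · MOVGT
2: ✓ SUBLE  r0←0x9d
3: ✓ ADDCS  r2←0xe6
4: ✓ CMP  NZCV=0010
5: · MOVCC
6: · MOVLT
7: ✓ CMP  NZCV=0010
8: · MOVCC
9: ✓ MOVVC  r0←0x46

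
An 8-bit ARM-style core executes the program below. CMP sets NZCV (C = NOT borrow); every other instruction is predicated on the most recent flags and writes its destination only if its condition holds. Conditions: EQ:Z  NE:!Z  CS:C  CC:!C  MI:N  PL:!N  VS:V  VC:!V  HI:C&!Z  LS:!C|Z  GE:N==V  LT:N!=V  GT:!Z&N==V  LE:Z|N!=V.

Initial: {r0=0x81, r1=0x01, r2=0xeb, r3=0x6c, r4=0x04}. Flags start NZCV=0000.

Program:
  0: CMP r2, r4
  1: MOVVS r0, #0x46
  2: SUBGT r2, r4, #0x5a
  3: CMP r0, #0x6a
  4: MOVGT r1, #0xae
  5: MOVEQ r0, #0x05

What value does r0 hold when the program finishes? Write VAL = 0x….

VAL = 0x81

[0] flags=1010 → (cmp)
[1] flags=1010 VS?F → skip
[2] flags=1010 GT?F → skip
[3] flags=0011 → (cmp)
[4] flags=0011 GT?F → skip
[5] flags=0011 EQ?F → skip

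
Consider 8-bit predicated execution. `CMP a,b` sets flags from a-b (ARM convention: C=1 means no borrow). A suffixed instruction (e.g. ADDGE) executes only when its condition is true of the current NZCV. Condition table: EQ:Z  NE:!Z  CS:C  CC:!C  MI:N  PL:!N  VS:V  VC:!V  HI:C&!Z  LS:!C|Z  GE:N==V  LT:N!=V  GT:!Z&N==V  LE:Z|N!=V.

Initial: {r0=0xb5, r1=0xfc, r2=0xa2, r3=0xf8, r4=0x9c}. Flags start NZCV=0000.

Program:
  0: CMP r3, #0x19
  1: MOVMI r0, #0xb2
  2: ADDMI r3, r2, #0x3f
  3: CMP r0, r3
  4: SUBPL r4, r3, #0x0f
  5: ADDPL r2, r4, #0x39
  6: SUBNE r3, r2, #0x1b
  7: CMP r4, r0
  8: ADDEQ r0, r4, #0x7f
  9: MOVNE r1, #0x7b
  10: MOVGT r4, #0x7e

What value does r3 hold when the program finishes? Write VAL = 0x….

VAL = 0x87

[0] flags=1010 → (cmp)
[1] flags=1010 MI?T → r0=0xb2
[2] flags=1010 MI?T → r3=0xe1
[3] flags=1000 → (cmp)
[4] flags=1000 PL?F → skip
[5] flags=1000 PL?F → skip
[6] flags=1000 NE?T → r3=0x87
[7] flags=1000 → (cmp)
[8] flags=1000 EQ?F → skip
[9] flags=1000 NE?T → r1=0x7b
[10] flags=1000 GT?F → skip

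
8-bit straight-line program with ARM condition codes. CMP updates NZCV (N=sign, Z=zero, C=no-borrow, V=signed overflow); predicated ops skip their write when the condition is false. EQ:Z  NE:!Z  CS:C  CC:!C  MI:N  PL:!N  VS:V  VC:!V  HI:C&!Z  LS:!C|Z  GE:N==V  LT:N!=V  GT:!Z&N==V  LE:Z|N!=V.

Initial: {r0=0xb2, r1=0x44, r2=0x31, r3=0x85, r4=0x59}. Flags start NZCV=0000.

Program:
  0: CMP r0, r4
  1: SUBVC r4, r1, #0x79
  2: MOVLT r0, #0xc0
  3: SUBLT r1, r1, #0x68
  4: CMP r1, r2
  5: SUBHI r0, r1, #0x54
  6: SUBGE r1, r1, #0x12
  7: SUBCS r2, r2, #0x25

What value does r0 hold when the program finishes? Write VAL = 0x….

VAL = 0x88

[0] flags=0011 → (cmp)
[1] flags=0011 VC?F → skip
[2] flags=0011 LT?T → r0=0xc0
[3] flags=0011 LT?T → r1=0xdc
[4] flags=1010 → (cmp)
[5] flags=1010 HI?T → r0=0x88
[6] flags=1010 GE?F → skip
[7] flags=1010 CS?T → r2=0x0c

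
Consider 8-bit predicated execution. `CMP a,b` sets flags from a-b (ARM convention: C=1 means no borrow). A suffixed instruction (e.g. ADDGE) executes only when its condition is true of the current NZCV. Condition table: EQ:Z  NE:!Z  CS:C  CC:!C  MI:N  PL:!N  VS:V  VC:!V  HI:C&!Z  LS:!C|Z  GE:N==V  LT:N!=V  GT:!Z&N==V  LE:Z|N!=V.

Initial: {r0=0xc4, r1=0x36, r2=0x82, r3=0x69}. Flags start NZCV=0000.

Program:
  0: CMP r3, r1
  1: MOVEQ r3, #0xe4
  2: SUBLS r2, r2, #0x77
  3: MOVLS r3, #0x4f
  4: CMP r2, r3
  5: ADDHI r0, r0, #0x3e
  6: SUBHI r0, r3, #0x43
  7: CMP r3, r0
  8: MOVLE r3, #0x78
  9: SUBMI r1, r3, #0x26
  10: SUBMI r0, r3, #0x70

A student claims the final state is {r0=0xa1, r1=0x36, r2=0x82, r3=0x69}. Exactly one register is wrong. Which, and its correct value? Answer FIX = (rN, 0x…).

FIX = (r0, 0x26)

[0] flags=0010 → (cmp)
[1] flags=0010 EQ?F → skip
[2] flags=0010 LS?F → skip
[3] flags=0010 LS?F → skip
[4] flags=0011 → (cmp)
[5] flags=0011 HI?T → r0=0x02
[6] flags=0011 HI?T → r0=0x26
[7] flags=0010 → (cmp)
[8] flags=0010 LE?F → skip
[9] flags=0010 MI?F → skip
[10] flags=0010 MI?F → skip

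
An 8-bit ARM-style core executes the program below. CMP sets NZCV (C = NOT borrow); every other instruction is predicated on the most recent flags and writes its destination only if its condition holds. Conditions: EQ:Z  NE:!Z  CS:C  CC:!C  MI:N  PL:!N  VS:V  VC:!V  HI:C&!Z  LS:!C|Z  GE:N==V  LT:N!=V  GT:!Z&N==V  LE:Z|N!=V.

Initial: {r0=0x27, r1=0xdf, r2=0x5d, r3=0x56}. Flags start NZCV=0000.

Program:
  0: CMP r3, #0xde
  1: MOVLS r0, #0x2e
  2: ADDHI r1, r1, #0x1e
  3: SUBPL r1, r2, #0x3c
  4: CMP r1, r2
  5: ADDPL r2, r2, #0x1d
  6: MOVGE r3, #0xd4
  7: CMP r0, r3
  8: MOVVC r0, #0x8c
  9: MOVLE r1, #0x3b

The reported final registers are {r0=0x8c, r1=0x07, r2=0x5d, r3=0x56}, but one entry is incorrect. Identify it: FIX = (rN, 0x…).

0: ✓ CMP  NZCV=0000
1: ✓ MOVLS  r0←0x2e
2: · ADDHI
3: ✓ SUBPL  r1←0x21
4: ✓ CMP  NZCV=1000
5: · ADDPL
6: · MOVGE
7: ✓ CMP  NZCV=1000
8: ✓ MOVVC  r0←0x8c
9: ✓ MOVLE  r1←0x3b

FIX = (r1, 0x3b)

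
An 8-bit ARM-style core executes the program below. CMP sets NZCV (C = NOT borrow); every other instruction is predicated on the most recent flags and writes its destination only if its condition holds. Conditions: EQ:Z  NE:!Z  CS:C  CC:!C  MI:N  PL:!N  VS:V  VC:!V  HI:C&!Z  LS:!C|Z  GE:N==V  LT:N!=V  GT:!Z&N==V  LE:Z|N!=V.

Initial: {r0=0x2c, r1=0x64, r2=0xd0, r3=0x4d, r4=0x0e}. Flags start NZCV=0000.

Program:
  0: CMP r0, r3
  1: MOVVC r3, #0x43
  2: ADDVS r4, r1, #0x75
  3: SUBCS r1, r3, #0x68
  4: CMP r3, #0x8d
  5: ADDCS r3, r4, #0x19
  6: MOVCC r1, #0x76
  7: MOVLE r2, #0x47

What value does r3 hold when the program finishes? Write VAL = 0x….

[0] flags=1000 → (cmp)
[1] flags=1000 VC?T → r3=0x43
[2] flags=1000 VS?F → skip
[3] flags=1000 CS?F → skip
[4] flags=1001 → (cmp)
[5] flags=1001 CS?F → skip
[6] flags=1001 CC?T → r1=0x76
[7] flags=1001 LE?F → skip

VAL = 0x43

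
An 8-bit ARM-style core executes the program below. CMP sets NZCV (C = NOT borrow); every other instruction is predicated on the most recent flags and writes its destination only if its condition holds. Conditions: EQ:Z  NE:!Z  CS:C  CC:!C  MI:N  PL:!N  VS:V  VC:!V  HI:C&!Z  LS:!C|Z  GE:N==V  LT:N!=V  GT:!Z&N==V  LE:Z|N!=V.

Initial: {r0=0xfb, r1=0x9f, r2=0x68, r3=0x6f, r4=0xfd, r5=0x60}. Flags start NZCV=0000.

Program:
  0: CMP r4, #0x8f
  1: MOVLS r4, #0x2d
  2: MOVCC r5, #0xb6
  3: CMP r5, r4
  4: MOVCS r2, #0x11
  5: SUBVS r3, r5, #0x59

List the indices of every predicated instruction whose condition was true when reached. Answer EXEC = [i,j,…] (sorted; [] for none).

EXEC = []

0: ✓ CMP  NZCV=0010
1: · MOVLS
2: · MOVCC
3: ✓ CMP  NZCV=0000
4: · MOVCS
5: · SUBVS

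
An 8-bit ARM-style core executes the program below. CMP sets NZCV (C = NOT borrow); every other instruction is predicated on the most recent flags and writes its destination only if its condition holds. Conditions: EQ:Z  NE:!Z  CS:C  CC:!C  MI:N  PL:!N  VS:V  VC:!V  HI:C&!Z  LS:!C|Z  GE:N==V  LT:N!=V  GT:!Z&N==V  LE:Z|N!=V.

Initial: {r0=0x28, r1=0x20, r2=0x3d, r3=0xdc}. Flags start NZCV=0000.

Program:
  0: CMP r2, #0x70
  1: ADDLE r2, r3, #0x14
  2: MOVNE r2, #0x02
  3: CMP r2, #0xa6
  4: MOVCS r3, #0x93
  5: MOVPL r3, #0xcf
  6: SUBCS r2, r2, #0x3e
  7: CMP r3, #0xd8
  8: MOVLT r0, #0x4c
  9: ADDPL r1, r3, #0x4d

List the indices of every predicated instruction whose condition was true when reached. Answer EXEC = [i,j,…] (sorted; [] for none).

0: ✓ CMP  NZCV=1000
1: ✓ ADDLE  r2←0xf0
2: ✓ MOVNE  r2←0x02
3: ✓ CMP  NZCV=0000
4: · MOVCS
5: ✓ MOVPL  r3←0xcf
6: · SUBCS
7: ✓ CMP  NZCV=1000
8: ✓ MOVLT  r0←0x4c
9: · ADDPL

EXEC = [1,2,5,8]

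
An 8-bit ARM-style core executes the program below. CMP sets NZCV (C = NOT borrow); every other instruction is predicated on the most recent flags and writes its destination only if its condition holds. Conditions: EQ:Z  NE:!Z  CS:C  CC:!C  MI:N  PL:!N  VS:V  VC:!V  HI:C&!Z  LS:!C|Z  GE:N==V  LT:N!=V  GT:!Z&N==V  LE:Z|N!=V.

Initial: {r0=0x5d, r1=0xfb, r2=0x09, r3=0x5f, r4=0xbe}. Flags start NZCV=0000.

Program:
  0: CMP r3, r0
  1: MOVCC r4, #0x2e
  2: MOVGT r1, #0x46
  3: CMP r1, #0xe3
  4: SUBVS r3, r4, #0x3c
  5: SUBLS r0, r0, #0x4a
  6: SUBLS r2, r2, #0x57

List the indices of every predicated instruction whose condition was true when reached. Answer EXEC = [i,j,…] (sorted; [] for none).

EXEC = [2,5,6]

0: ✓ CMP  NZCV=0010
1: · MOVCC
2: ✓ MOVGT  r1←0x46
3: ✓ CMP  NZCV=0000
4: · SUBVS
5: ✓ SUBLS  r0←0x13
6: ✓ SUBLS  r2←0xb2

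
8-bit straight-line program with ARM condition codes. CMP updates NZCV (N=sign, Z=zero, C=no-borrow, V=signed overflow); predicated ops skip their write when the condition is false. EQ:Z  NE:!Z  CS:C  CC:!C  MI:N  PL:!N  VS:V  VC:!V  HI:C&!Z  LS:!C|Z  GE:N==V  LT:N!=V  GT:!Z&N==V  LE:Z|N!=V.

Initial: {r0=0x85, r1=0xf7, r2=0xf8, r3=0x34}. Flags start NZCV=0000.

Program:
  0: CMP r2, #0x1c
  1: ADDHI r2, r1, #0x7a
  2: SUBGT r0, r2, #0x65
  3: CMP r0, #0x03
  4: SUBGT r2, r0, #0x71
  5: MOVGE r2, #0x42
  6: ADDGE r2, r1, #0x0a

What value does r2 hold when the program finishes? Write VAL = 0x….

VAL = 0x71

[0] flags=1010 → (cmp)
[1] flags=1010 HI?T → r2=0x71
[2] flags=1010 GT?F → skip
[3] flags=1010 → (cmp)
[4] flags=1010 GT?F → skip
[5] flags=1010 GE?F → skip
[6] flags=1010 GE?F → skip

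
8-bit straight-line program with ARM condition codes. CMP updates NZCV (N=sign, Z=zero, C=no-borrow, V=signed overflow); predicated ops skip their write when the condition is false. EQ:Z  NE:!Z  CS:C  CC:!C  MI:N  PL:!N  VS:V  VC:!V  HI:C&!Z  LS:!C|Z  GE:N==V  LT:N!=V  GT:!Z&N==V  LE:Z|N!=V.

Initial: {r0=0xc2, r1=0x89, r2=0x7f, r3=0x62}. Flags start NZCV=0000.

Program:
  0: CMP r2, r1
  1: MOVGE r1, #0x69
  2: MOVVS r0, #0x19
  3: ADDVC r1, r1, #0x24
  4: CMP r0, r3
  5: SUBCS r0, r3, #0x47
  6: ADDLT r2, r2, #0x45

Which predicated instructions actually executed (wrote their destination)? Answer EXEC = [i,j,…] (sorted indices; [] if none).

[0] flags=1001 → (cmp)
[1] flags=1001 GE?T → r1=0x69
[2] flags=1001 VS?T → r0=0x19
[3] flags=1001 VC?F → skip
[4] flags=1000 → (cmp)
[5] flags=1000 CS?F → skip
[6] flags=1000 LT?T → r2=0xc4

EXEC = [1,2,6]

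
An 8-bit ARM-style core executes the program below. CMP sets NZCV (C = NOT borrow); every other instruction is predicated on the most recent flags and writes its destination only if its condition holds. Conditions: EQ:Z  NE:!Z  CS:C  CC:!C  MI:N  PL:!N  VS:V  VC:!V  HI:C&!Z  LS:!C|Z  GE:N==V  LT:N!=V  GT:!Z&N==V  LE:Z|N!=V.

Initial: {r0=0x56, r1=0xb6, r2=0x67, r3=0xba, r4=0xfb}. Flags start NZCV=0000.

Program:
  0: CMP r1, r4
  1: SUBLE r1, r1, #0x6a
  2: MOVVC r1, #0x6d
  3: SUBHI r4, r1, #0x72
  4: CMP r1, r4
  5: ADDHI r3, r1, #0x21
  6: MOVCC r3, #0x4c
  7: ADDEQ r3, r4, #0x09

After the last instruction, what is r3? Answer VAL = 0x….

0: ✓ CMP  NZCV=1000
1: ✓ SUBLE  r1←0x4c
2: ✓ MOVVC  r1←0x6d
3: · SUBHI
4: ✓ CMP  NZCV=0000
5: · ADDHI
6: ✓ MOVCC  r3←0x4c
7: · ADDEQ

VAL = 0x4c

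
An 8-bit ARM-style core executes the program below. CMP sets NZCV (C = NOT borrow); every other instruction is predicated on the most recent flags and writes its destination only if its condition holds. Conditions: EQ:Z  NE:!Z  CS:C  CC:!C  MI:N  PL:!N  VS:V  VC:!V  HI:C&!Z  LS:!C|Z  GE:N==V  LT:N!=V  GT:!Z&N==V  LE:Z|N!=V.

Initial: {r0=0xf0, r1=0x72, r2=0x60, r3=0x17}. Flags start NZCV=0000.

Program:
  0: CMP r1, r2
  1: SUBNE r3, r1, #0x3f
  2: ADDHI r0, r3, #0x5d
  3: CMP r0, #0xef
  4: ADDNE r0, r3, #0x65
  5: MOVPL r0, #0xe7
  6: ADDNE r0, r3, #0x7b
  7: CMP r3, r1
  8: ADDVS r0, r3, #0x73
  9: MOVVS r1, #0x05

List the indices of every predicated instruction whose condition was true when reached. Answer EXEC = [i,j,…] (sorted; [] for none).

EXEC = [1,2,4,6]

[0] flags=0010 → (cmp)
[1] flags=0010 NE?T → r3=0x33
[2] flags=0010 HI?T → r0=0x90
[3] flags=1000 → (cmp)
[4] flags=1000 NE?T → r0=0x98
[5] flags=1000 PL?F → skip
[6] flags=1000 NE?T → r0=0xae
[7] flags=1000 → (cmp)
[8] flags=1000 VS?F → skip
[9] flags=1000 VS?F → skip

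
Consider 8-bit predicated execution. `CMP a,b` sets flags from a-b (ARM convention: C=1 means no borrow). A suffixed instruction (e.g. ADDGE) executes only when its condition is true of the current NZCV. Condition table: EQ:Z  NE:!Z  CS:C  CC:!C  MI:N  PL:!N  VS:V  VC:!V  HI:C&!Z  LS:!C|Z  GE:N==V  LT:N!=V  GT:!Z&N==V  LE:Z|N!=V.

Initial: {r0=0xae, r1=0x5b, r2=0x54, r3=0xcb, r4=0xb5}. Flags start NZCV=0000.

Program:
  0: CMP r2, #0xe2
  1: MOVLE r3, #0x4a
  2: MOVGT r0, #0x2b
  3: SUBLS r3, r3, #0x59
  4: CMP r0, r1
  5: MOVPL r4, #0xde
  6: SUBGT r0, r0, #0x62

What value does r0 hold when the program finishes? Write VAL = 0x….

0: ✓ CMP  NZCV=0000
1: · MOVLE
2: ✓ MOVGT  r0←0x2b
3: ✓ SUBLS  r3←0x72
4: ✓ CMP  NZCV=1000
5: · MOVPL
6: · SUBGT

VAL = 0x2b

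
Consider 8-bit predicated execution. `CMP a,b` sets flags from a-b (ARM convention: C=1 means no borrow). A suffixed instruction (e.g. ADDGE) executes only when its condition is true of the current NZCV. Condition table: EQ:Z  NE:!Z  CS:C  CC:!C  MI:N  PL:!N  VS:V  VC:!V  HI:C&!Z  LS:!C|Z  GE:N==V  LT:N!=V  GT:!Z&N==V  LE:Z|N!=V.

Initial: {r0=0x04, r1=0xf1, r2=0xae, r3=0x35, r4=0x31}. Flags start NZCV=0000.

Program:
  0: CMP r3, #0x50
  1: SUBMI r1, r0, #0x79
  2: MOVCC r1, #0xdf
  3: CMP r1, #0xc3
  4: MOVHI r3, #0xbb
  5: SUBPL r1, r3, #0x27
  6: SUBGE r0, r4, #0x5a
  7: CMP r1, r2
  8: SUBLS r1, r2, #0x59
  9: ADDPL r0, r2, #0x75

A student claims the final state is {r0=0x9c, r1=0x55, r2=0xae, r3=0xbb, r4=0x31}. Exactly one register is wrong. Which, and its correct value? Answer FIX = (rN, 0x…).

0: ✓ CMP  NZCV=1000
1: ✓ SUBMI  r1←0x8b
2: ✓ MOVCC  r1←0xdf
3: ✓ CMP  NZCV=0010
4: ✓ MOVHI  r3←0xbb
5: ✓ SUBPL  r1←0x94
6: ✓ SUBGE  r0←0xd7
7: ✓ CMP  NZCV=1000
8: ✓ SUBLS  r1←0x55
9: · ADDPL

FIX = (r0, 0xd7)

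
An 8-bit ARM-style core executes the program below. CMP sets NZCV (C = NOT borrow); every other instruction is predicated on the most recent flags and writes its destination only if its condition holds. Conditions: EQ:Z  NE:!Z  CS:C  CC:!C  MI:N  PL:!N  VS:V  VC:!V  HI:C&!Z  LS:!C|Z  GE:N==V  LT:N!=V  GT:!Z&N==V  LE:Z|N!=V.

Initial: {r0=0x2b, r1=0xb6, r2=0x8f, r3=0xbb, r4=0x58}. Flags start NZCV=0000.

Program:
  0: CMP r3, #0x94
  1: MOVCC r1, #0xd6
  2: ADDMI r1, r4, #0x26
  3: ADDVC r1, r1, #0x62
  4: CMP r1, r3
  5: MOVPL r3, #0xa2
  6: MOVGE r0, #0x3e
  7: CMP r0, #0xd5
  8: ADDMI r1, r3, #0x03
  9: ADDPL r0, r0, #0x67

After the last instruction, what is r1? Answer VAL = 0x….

0: ✓ CMP  NZCV=0010
1: · MOVCC
2: · ADDMI
3: ✓ ADDVC  r1←0x18
4: ✓ CMP  NZCV=0000
5: ✓ MOVPL  r3←0xa2
6: ✓ MOVGE  r0←0x3e
7: ✓ CMP  NZCV=0000
8: · ADDMI
9: ✓ ADDPL  r0←0xa5

VAL = 0x18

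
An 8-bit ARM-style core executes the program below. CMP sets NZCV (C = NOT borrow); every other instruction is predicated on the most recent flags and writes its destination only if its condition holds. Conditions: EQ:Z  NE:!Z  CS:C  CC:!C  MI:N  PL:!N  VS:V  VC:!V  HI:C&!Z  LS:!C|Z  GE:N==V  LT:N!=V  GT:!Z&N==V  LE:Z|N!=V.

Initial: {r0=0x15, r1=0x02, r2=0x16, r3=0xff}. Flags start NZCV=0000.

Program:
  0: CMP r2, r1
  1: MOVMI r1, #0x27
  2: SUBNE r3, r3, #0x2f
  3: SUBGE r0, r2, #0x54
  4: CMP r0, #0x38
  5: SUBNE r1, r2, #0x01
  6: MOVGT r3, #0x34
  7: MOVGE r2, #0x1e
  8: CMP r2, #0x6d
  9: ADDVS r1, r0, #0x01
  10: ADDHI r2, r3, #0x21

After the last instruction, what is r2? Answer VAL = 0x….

VAL = 0x16

[0] flags=0010 → (cmp)
[1] flags=0010 MI?F → skip
[2] flags=0010 NE?T → r3=0xd0
[3] flags=0010 GE?T → r0=0xc2
[4] flags=1010 → (cmp)
[5] flags=1010 NE?T → r1=0x15
[6] flags=1010 GT?F → skip
[7] flags=1010 GE?F → skip
[8] flags=1000 → (cmp)
[9] flags=1000 VS?F → skip
[10] flags=1000 HI?F → skip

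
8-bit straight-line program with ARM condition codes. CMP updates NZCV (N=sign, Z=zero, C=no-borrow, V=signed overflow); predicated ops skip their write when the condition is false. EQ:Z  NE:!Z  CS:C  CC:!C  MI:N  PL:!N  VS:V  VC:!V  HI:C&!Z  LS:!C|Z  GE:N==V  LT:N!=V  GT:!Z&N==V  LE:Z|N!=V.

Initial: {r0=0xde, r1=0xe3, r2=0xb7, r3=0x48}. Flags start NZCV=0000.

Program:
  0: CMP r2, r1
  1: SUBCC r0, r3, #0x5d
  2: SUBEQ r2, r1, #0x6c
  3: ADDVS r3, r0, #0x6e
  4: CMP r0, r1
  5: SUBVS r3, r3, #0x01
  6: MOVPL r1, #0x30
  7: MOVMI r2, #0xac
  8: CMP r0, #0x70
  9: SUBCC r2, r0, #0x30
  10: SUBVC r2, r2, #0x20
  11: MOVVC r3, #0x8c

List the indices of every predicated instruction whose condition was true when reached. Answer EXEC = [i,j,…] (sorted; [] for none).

[0] flags=1000 → (cmp)
[1] flags=1000 CC?T → r0=0xeb
[2] flags=1000 EQ?F → skip
[3] flags=1000 VS?F → skip
[4] flags=0010 → (cmp)
[5] flags=0010 VS?F → skip
[6] flags=0010 PL?T → r1=0x30
[7] flags=0010 MI?F → skip
[8] flags=0011 → (cmp)
[9] flags=0011 CC?F → skip
[10] flags=0011 VC?F → skip
[11] flags=0011 VC?F → skip

EXEC = [1,6]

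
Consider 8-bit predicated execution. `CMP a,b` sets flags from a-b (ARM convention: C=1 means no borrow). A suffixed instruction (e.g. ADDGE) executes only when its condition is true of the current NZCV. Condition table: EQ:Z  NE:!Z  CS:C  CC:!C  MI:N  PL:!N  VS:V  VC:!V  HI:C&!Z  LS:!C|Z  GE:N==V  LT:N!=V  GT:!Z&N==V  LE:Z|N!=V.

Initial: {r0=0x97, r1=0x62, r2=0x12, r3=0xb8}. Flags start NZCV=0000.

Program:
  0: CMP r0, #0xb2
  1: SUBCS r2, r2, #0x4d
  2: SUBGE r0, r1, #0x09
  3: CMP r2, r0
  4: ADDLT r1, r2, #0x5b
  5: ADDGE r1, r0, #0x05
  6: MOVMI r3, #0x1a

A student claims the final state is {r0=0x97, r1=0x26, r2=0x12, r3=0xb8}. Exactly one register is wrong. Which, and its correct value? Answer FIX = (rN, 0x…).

FIX = (r1, 0x9c)

0: ✓ CMP  NZCV=1000
1: · SUBCS
2: · SUBGE
3: ✓ CMP  NZCV=0000
4: · ADDLT
5: ✓ ADDGE  r1←0x9c
6: · MOVMI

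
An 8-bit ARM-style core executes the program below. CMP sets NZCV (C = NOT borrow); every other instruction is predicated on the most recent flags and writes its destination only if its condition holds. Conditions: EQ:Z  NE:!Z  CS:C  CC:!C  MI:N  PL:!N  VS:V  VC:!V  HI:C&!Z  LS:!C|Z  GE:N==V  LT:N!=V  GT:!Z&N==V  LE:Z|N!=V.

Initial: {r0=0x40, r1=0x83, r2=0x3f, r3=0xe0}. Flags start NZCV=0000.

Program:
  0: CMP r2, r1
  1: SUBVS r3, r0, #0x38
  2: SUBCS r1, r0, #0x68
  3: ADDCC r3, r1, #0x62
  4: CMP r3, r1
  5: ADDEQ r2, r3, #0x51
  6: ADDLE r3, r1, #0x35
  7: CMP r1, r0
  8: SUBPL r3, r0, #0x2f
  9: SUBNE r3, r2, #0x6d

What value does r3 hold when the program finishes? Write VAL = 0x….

VAL = 0xd2

[0] flags=1001 → (cmp)
[1] flags=1001 VS?T → r3=0x08
[2] flags=1001 CS?F → skip
[3] flags=1001 CC?T → r3=0xe5
[4] flags=0010 → (cmp)
[5] flags=0010 EQ?F → skip
[6] flags=0010 LE?F → skip
[7] flags=0011 → (cmp)
[8] flags=0011 PL?T → r3=0x11
[9] flags=0011 NE?T → r3=0xd2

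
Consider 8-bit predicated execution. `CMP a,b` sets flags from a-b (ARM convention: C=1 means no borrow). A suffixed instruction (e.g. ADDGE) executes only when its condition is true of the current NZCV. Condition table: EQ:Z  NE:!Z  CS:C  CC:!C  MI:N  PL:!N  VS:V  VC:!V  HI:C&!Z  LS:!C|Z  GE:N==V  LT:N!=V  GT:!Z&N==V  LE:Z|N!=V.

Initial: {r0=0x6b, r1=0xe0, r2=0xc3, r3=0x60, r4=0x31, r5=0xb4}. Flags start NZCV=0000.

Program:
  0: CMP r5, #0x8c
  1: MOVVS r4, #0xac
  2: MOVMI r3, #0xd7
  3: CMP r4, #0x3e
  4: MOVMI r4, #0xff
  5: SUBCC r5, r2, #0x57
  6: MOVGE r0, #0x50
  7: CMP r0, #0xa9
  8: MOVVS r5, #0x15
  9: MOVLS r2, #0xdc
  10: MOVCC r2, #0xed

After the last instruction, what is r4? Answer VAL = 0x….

[0] flags=0010 → (cmp)
[1] flags=0010 VS?F → skip
[2] flags=0010 MI?F → skip
[3] flags=1000 → (cmp)
[4] flags=1000 MI?T → r4=0xff
[5] flags=1000 CC?T → r5=0x6c
[6] flags=1000 GE?F → skip
[7] flags=1001 → (cmp)
[8] flags=1001 VS?T → r5=0x15
[9] flags=1001 LS?T → r2=0xdc
[10] flags=1001 CC?T → r2=0xed

VAL = 0xff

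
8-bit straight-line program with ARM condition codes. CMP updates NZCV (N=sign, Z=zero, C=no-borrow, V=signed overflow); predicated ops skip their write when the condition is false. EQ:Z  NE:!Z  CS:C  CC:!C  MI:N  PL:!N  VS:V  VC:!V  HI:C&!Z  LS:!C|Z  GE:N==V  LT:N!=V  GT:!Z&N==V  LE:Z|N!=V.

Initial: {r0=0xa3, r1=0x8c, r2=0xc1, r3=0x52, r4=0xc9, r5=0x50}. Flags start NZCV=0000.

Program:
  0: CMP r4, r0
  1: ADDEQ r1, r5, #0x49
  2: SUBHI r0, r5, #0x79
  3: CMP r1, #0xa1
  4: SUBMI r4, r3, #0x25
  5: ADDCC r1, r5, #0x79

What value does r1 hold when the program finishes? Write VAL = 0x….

0: ✓ CMP  NZCV=0010
1: · ADDEQ
2: ✓ SUBHI  r0←0xd7
3: ✓ CMP  NZCV=1000
4: ✓ SUBMI  r4←0x2d
5: ✓ ADDCC  r1←0xc9

VAL = 0xc9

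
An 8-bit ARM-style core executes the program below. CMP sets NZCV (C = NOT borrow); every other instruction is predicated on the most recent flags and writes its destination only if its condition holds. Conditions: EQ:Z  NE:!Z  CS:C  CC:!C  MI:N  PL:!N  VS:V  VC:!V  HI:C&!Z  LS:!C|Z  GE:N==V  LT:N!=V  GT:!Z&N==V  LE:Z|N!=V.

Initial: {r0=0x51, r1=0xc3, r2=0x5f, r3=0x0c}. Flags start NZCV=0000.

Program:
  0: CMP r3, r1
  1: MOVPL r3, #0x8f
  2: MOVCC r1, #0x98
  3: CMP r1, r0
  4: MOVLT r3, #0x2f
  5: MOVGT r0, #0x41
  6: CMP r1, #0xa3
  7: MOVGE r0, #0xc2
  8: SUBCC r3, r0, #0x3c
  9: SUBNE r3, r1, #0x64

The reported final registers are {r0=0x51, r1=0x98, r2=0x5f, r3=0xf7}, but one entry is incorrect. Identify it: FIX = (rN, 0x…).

FIX = (r3, 0x34)

[0] flags=0000 → (cmp)
[1] flags=0000 PL?T → r3=0x8f
[2] flags=0000 CC?T → r1=0x98
[3] flags=0011 → (cmp)
[4] flags=0011 LT?T → r3=0x2f
[5] flags=0011 GT?F → skip
[6] flags=1000 → (cmp)
[7] flags=1000 GE?F → skip
[8] flags=1000 CC?T → r3=0x15
[9] flags=1000 NE?T → r3=0x34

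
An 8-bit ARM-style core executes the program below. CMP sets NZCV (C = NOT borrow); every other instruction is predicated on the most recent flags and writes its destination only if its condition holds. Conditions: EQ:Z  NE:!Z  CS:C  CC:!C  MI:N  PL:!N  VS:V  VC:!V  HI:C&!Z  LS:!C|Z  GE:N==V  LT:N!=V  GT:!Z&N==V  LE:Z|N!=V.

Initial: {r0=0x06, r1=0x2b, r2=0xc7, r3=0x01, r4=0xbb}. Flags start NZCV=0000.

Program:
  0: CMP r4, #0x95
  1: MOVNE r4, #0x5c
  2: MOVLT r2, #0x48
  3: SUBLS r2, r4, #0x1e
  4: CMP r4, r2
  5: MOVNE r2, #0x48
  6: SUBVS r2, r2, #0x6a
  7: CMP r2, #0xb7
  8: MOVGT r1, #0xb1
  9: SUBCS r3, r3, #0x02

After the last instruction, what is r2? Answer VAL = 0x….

VAL = 0xde

[0] flags=0010 → (cmp)
[1] flags=0010 NE?T → r4=0x5c
[2] flags=0010 LT?F → skip
[3] flags=0010 LS?F → skip
[4] flags=1001 → (cmp)
[5] flags=1001 NE?T → r2=0x48
[6] flags=1001 VS?T → r2=0xde
[7] flags=0010 → (cmp)
[8] flags=0010 GT?T → r1=0xb1
[9] flags=0010 CS?T → r3=0xff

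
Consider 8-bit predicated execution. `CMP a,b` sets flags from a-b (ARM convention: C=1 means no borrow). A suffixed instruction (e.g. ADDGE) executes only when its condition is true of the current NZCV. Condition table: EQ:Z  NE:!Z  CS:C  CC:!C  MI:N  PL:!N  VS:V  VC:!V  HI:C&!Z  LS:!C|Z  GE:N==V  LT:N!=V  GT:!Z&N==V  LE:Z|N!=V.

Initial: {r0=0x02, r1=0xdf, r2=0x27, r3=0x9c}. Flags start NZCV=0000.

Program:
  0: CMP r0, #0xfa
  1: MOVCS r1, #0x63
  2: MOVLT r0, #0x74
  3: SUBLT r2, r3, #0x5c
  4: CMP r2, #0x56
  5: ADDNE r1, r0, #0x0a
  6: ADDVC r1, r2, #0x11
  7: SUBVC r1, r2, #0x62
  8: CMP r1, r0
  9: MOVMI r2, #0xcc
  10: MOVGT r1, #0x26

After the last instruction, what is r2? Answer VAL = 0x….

VAL = 0xcc

0: ✓ CMP  NZCV=0000
1: · MOVCS
2: · MOVLT
3: · SUBLT
4: ✓ CMP  NZCV=1000
5: ✓ ADDNE  r1←0x0c
6: ✓ ADDVC  r1←0x38
7: ✓ SUBVC  r1←0xc5
8: ✓ CMP  NZCV=1010
9: ✓ MOVMI  r2←0xcc
10: · MOVGT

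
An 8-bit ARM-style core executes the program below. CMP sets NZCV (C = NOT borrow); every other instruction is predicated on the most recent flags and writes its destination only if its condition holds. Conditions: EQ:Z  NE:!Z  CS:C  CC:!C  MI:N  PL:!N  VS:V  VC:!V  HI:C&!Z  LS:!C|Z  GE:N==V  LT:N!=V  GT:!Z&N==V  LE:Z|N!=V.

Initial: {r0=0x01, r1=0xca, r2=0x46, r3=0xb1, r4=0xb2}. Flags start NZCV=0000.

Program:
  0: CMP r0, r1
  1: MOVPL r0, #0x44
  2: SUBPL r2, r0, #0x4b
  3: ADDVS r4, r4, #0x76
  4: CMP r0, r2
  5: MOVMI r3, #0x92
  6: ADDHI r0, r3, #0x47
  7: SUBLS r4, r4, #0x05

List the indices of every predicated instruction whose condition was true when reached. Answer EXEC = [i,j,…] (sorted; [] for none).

0: ✓ CMP  NZCV=0000
1: ✓ MOVPL  r0←0x44
2: ✓ SUBPL  r2←0xf9
3: · ADDVS
4: ✓ CMP  NZCV=0000
5: · MOVMI
6: · ADDHI
7: ✓ SUBLS  r4←0xad

EXEC = [1,2,7]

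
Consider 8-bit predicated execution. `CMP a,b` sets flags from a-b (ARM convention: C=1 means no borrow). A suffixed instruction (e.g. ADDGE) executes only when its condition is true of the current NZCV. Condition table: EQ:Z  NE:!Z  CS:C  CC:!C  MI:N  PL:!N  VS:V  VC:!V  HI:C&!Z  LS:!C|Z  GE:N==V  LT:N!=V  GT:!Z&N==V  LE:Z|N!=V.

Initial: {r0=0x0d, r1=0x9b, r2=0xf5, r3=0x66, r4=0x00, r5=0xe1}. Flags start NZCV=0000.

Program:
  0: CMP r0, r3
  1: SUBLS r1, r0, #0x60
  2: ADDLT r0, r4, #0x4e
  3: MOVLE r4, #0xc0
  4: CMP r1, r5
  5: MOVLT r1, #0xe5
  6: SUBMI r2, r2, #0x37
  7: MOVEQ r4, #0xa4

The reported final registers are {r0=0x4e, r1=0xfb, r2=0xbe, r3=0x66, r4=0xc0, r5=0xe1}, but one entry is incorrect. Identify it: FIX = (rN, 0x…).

FIX = (r1, 0xe5)

0: ✓ CMP  NZCV=1000
1: ✓ SUBLS  r1←0xad
2: ✓ ADDLT  r0←0x4e
3: ✓ MOVLE  r4←0xc0
4: ✓ CMP  NZCV=1000
5: ✓ MOVLT  r1←0xe5
6: ✓ SUBMI  r2←0xbe
7: · MOVEQ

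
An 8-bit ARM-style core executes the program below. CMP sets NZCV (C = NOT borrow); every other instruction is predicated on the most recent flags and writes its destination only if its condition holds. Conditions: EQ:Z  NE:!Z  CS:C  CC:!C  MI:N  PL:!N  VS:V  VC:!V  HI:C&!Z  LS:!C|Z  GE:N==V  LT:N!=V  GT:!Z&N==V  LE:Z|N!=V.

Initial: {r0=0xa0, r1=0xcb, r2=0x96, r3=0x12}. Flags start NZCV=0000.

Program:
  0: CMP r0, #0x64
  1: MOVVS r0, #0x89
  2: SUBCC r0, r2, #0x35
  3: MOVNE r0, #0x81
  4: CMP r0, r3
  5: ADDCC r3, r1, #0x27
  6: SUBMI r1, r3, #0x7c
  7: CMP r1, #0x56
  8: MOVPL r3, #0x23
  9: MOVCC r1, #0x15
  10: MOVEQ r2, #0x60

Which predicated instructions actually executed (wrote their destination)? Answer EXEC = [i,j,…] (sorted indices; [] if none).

[0] flags=0011 → (cmp)
[1] flags=0011 VS?T → r0=0x89
[2] flags=0011 CC?F → skip
[3] flags=0011 NE?T → r0=0x81
[4] flags=0011 → (cmp)
[5] flags=0011 CC?F → skip
[6] flags=0011 MI?F → skip
[7] flags=0011 → (cmp)
[8] flags=0011 PL?T → r3=0x23
[9] flags=0011 CC?F → skip
[10] flags=0011 EQ?F → skip

EXEC = [1,3,8]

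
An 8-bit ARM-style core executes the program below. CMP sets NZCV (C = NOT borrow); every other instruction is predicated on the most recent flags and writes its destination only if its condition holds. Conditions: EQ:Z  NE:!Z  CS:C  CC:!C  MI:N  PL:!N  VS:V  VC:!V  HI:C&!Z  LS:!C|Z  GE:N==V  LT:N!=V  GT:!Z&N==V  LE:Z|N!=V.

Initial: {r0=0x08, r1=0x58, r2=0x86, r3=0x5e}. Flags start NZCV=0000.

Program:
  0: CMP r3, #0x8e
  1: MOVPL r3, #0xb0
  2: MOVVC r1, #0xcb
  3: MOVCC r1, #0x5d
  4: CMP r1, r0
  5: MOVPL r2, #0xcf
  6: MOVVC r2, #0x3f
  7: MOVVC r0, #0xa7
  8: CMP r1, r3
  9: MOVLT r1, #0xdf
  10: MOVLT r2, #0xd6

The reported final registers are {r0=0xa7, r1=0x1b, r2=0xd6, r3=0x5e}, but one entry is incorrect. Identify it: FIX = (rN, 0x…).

FIX = (r1, 0xdf)

0: ✓ CMP  NZCV=1001
1: · MOVPL
2: · MOVVC
3: ✓ MOVCC  r1←0x5d
4: ✓ CMP  NZCV=0010
5: ✓ MOVPL  r2←0xcf
6: ✓ MOVVC  r2←0x3f
7: ✓ MOVVC  r0←0xa7
8: ✓ CMP  NZCV=1000
9: ✓ MOVLT  r1←0xdf
10: ✓ MOVLT  r2←0xd6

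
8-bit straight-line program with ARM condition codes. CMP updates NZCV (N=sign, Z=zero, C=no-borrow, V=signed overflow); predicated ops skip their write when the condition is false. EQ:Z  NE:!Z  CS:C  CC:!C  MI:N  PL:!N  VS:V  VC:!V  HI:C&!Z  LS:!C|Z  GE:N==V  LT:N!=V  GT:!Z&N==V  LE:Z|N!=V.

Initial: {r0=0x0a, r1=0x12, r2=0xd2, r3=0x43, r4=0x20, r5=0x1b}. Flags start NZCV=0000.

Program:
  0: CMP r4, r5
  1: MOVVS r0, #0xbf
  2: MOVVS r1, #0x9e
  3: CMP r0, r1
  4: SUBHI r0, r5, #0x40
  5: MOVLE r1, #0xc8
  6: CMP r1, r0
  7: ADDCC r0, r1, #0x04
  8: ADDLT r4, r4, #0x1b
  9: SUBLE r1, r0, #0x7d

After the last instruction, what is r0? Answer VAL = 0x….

VAL = 0x0a

0: ✓ CMP  NZCV=0010
1: · MOVVS
2: · MOVVS
3: ✓ CMP  NZCV=1000
4: · SUBHI
5: ✓ MOVLE  r1←0xc8
6: ✓ CMP  NZCV=1010
7: · ADDCC
8: ✓ ADDLT  r4←0x3b
9: ✓ SUBLE  r1←0x8d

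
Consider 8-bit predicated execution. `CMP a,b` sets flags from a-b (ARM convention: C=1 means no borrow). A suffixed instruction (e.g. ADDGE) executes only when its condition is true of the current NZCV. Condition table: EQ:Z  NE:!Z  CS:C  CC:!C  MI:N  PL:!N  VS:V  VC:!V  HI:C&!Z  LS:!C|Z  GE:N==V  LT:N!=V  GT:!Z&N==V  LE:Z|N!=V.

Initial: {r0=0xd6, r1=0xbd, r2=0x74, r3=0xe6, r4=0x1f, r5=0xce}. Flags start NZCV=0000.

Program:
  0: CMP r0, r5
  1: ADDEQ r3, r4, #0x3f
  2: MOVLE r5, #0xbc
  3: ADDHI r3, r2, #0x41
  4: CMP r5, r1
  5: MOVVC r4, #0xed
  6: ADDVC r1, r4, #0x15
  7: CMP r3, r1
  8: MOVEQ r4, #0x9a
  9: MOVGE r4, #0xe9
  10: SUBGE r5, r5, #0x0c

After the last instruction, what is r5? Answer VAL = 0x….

VAL = 0xce

0: ✓ CMP  NZCV=0010
1: · ADDEQ
2: · MOVLE
3: ✓ ADDHI  r3←0xb5
4: ✓ CMP  NZCV=0010
5: ✓ MOVVC  r4←0xed
6: ✓ ADDVC  r1←0x02
7: ✓ CMP  NZCV=1010
8: · MOVEQ
9: · MOVGE
10: · SUBGE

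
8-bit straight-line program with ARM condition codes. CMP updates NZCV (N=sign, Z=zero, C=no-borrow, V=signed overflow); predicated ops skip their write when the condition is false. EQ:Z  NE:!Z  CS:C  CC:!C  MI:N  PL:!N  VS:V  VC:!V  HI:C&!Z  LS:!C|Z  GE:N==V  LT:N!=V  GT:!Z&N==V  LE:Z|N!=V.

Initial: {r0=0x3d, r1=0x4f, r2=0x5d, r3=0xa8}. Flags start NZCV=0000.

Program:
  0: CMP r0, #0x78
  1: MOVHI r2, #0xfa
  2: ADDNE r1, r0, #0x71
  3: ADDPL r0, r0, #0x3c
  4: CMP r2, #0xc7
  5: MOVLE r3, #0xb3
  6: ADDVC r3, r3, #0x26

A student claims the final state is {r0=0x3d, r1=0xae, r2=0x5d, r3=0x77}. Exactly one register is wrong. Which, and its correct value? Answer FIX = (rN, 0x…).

FIX = (r3, 0xa8)

0: ✓ CMP  NZCV=1000
1: · MOVHI
2: ✓ ADDNE  r1←0xae
3: · ADDPL
4: ✓ CMP  NZCV=1001
5: · MOVLE
6: · ADDVC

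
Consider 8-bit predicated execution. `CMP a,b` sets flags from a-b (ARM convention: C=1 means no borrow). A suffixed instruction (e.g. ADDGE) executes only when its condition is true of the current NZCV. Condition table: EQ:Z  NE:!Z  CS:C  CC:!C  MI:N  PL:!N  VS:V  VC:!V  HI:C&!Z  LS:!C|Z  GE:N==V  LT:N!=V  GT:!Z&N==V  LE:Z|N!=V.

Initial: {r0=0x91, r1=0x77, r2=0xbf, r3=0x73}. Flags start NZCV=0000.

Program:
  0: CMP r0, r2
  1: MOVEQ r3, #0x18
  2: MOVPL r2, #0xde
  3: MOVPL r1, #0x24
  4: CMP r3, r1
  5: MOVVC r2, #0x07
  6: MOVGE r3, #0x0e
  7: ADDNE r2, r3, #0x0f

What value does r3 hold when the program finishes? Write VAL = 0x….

VAL = 0x73

0: ✓ CMP  NZCV=1000
1: · MOVEQ
2: · MOVPL
3: · MOVPL
4: ✓ CMP  NZCV=1000
5: ✓ MOVVC  r2←0x07
6: · MOVGE
7: ✓ ADDNE  r2←0x82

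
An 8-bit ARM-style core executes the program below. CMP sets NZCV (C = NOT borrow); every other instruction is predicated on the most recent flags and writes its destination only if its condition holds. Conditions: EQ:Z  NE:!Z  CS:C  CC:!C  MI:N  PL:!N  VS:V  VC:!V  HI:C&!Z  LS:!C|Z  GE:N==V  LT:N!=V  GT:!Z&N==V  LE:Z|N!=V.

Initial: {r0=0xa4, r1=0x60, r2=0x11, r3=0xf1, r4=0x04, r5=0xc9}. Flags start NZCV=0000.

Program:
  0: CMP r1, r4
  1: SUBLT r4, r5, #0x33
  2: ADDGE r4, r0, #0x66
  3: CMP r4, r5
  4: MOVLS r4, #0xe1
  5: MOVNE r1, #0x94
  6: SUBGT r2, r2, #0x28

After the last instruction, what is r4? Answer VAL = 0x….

VAL = 0xe1

0: ✓ CMP  NZCV=0010
1: · SUBLT
2: ✓ ADDGE  r4←0x0a
3: ✓ CMP  NZCV=0000
4: ✓ MOVLS  r4←0xe1
5: ✓ MOVNE  r1←0x94
6: ✓ SUBGT  r2←0xe9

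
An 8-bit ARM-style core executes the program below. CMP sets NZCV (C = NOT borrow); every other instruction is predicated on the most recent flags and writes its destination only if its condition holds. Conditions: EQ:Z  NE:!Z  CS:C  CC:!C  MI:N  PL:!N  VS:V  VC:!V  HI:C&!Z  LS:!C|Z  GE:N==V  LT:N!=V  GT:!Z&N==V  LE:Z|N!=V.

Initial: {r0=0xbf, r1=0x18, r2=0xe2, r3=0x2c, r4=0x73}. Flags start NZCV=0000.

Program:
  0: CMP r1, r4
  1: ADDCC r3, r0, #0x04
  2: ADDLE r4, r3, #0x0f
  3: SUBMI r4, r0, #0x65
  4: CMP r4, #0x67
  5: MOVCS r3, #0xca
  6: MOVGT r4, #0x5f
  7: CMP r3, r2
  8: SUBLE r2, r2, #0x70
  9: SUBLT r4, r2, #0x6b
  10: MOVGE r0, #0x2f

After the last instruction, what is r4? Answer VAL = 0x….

VAL = 0x07

[0] flags=1000 → (cmp)
[1] flags=1000 CC?T → r3=0xc3
[2] flags=1000 LE?T → r4=0xd2
[3] flags=1000 MI?T → r4=0x5a
[4] flags=1000 → (cmp)
[5] flags=1000 CS?F → skip
[6] flags=1000 GT?F → skip
[7] flags=1000 → (cmp)
[8] flags=1000 LE?T → r2=0x72
[9] flags=1000 LT?T → r4=0x07
[10] flags=1000 GE?F → skip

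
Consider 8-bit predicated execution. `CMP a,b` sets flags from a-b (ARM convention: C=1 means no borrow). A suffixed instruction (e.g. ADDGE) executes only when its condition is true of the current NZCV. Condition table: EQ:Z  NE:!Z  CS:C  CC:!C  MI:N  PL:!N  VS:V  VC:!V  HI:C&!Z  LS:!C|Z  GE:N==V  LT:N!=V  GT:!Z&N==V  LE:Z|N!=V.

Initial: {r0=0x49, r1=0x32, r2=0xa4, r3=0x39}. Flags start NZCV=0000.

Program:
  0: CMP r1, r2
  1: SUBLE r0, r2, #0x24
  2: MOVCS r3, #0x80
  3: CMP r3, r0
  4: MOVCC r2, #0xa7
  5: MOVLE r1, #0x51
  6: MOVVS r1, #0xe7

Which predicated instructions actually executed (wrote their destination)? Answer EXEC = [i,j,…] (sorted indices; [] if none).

[0] flags=1001 → (cmp)
[1] flags=1001 LE?F → skip
[2] flags=1001 CS?F → skip
[3] flags=1000 → (cmp)
[4] flags=1000 CC?T → r2=0xa7
[5] flags=1000 LE?T → r1=0x51
[6] flags=1000 VS?F → skip

EXEC = [4,5]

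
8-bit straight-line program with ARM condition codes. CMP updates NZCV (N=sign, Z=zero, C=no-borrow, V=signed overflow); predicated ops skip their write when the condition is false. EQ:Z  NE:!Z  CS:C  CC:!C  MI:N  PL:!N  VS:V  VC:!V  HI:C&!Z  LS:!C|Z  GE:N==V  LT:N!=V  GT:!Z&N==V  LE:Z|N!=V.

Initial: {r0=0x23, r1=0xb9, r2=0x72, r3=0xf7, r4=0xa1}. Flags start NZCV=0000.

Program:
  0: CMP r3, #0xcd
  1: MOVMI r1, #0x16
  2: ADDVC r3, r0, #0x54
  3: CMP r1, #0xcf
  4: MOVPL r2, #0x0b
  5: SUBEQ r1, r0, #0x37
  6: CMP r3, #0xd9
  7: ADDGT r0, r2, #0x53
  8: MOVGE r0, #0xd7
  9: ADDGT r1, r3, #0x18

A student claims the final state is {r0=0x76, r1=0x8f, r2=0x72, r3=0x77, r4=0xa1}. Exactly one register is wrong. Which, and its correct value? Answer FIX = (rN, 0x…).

FIX = (r0, 0xd7)

0: ✓ CMP  NZCV=0010
1: · MOVMI
2: ✓ ADDVC  r3←0x77
3: ✓ CMP  NZCV=1000
4: · MOVPL
5: · SUBEQ
6: ✓ CMP  NZCV=1001
7: ✓ ADDGT  r0←0xc5
8: ✓ MOVGE  r0←0xd7
9: ✓ ADDGT  r1←0x8f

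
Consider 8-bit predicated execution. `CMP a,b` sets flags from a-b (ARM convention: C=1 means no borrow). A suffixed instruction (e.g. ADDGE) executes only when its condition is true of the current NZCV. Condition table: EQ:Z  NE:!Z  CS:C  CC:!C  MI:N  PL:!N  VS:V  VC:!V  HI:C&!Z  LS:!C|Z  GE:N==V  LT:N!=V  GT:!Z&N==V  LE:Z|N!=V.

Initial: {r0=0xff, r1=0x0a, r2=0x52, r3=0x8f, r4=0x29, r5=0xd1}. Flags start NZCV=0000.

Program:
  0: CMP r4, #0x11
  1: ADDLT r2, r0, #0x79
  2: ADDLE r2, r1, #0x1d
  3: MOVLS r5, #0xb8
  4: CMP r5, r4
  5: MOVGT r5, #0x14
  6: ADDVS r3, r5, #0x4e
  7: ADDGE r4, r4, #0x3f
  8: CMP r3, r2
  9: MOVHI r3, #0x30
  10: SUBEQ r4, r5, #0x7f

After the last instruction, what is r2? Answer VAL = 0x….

VAL = 0x52

0: ✓ CMP  NZCV=0010
1: · ADDLT
2: · ADDLE
3: · MOVLS
4: ✓ CMP  NZCV=1010
5: · MOVGT
6: · ADDVS
7: · ADDGE
8: ✓ CMP  NZCV=0011
9: ✓ MOVHI  r3←0x30
10: · SUBEQ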